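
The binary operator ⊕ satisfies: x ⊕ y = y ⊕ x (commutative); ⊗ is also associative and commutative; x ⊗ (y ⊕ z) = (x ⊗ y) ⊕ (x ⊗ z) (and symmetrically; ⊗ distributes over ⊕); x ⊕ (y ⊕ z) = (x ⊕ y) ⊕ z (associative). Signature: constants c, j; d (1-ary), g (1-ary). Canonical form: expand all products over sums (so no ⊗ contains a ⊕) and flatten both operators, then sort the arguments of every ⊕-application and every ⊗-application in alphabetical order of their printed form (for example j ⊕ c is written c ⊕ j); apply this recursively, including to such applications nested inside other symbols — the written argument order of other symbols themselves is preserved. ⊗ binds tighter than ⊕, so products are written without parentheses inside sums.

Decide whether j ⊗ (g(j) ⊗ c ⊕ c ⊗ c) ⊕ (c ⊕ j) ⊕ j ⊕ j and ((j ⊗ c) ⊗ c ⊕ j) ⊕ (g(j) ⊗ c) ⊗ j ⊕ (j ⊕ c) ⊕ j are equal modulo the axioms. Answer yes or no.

Left:  j ⊗ (g(j) ⊗ c ⊕ c ⊗ c) ⊕ (c ⊕ j) ⊕ j ⊕ j
  Expand:  c ⊗ g(j) ⊗ j ⊕ c ⊗ c ⊗ j ⊕ c ⊕ j ⊕ j ⊕ j
  Sort arguments:  c ⊕ c ⊗ c ⊗ j ⊕ c ⊗ g(j) ⊗ j ⊕ j ⊕ j ⊕ j
Right:  ((j ⊗ c) ⊗ c ⊕ j) ⊕ (g(j) ⊗ c) ⊗ j ⊕ (j ⊕ c) ⊕ j
  Merge nested applications:  c ⊗ c ⊗ j ⊕ j ⊕ c ⊗ g(j) ⊗ j ⊕ j ⊕ c ⊕ j
  Sort arguments:  c ⊕ c ⊗ c ⊗ j ⊕ c ⊗ g(j) ⊗ j ⊕ j ⊕ j ⊕ j

Answer: yes — both canonical forms are c ⊕ c ⊗ c ⊗ j ⊕ c ⊗ g(j) ⊗ j ⊕ j ⊕ j ⊕ j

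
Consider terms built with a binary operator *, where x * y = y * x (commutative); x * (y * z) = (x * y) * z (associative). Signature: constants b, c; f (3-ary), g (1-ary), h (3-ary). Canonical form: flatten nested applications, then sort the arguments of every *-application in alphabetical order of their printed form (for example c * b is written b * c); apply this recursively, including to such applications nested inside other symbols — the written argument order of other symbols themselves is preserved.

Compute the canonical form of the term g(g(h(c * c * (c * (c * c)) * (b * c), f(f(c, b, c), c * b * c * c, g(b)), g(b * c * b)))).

Focus inside:  c * c * (c * (c * c)) * (b * c)
Un-nest:  c * c * c * c * c * b * c
Order the arguments:  b * c * c * c * c * c * c
Put back:  g(g(h(b * c * c * c * c * c * c, f(f(c, b, c), b * c * c * c, g(b)), g(b * b * c))))

Answer: g(g(h(b * c * c * c * c * c * c, f(f(c, b, c), b * c * c * c, g(b)), g(b * b * c))))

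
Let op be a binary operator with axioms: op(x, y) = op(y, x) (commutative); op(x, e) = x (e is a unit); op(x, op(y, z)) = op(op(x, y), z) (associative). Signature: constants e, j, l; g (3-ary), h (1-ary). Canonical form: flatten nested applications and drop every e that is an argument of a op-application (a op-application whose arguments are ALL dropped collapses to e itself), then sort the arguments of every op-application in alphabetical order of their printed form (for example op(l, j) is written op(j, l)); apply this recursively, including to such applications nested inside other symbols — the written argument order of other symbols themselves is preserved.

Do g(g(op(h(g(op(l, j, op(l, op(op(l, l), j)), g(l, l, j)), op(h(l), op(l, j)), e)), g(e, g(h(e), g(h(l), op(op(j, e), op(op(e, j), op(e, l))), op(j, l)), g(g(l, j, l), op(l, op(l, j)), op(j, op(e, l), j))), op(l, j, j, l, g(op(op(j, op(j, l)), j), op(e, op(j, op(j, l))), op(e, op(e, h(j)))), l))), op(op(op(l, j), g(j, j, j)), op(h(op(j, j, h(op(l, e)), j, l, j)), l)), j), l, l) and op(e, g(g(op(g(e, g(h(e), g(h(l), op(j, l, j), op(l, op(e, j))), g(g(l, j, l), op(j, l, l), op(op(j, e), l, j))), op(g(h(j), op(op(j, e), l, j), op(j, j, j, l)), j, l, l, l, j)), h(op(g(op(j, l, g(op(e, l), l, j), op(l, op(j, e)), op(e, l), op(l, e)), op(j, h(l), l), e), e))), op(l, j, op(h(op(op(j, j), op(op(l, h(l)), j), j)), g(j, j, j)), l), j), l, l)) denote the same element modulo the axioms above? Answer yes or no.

Left:  g(g(op(h(g(op(l, j, op(l, op(op(l, l), j)), g(l, l, j)), op(h(l), op(l, j)), e)), g(e, g(h(e), g(h(l), op(op(j, e), op(op(e, j), op(e, l))), op(j, l)), g(g(l, j, l), op(l, op(l, j)), op(j, op(e, l), j))), op(l, j, j, l, g(op(op(j, op(j, l)), j), op(e, op(j, op(j, l))), op(e, op(e, h(j)))), l))), op(op(op(l, j), g(j, j, j)), op(h(op(j, j, h(op(l, e)), j, l, j)), l)), j), l, l)
  Descend into:  op(h(g(op(l, j, op(l, op(op(l, l), j)), g(l, l, j)), op(h(l), op(l, j)), e)), g(e, g(h(e), g(h(l), op(op(j, e), op(op(e, j), op(e, l))), op(j, l)), g(g(l, j, l), op(l, op(l, j)), op(j, op(e, l), j))), op(l, j, j, l, g(op(op(j, op(j, l)), j), op(e, op(j, op(j, l))), op(e, op(e, h(j)))), l)))
  Simplify inside:  h(g(op(l, j, op(l, op(op(l, l), j)), g(l, l, j)), op(h(l), op(l, j)), e))  →  h(g(op(g(l, l, j), j, j, l, l, l, l), op(h(l), j, l), e))
  Simplify inside:  g(e, g(h(e), g(h(l), op(op(j, e), op(op(e, j), op(e, l))), op(j, l)), g(g(l, j, l), op(l, op(l, j)), op(j, op(e, l), j))), op(l, j, j, l, g(op(op(j, op(j, l)), j), op(e, op(j, op(j, l))), op(e, op(e, h(j)))), l))  →  g(e, g(h(e), g(h(l), op(j, j, l), op(j, l)), g(g(l, j, l), op(j, l, l), op(j, j, l))), op(g(op(j, j, j, l), op(j, j, l), h(j)), j, j, l, l, l))
  Sort:  op(g(e, g(h(e), g(h(l), op(j, j, l), op(j, l)), g(g(l, j, l), op(j, l, l), op(j, j, l))), op(g(op(j, j, j, l), op(j, j, l), h(j)), j, j, l, l, l)), h(g(op(g(l, l, j), j, j, l, l, l, l), op(h(l), j, l), e)))
  Reassemble:  g(g(op(g(e, g(h(e), g(h(l), op(j, j, l), op(j, l)), g(g(l, j, l), op(j, l, l), op(j, j, l))), op(g(op(j, j, j, l), op(j, j, l), h(j)), j, j, l, l, l)), h(g(op(g(l, l, j), j, j, l, l, l, l), op(h(l), j, l), e))), op(g(j, j, j), h(op(h(l), j, j, j, j, l)), j, l, l), j), l, l)
Right:  op(e, g(g(op(g(e, g(h(e), g(h(l), op(j, l, j), op(l, op(e, j))), g(g(l, j, l), op(j, l, l), op(op(j, e), l, j))), op(g(h(j), op(op(j, e), l, j), op(j, j, j, l)), j, l, l, l, j)), h(op(g(op(j, l, g(op(e, l), l, j), op(l, op(j, e)), op(e, l), op(l, e)), op(j, h(l), l), e), e))), op(l, j, op(h(op(op(j, j), op(op(l, h(l)), j), j)), g(j, j, j)), l), j), l, l))
  Simplify inside:  g(g(op(g(e, g(h(e), g(h(l), op(j, l, j), op(l, op(e, j))), g(g(l, j, l), op(j, l, l), op(op(j, e), l, j))), op(g(h(j), op(op(j, e), l, j), op(j, j, j, l)), j, l, l, l, j)), h(op(g(op(j, l, g(op(e, l), l, j), op(l, op(j, e)), op(e, l), op(l, e)), op(j, h(l), l), e), e))), op(l, j, op(h(op(op(j, j), op(op(l, h(l)), j), j)), g(j, j, j)), l), j), l, l)  →  g(g(op(g(e, g(h(e), g(h(l), op(j, j, l), op(j, l)), g(g(l, j, l), op(j, l, l), op(j, j, l))), op(g(h(j), op(j, j, l), op(j, j, j, l)), j, j, l, l, l)), h(g(op(g(l, l, j), j, j, l, l, l, l), op(h(l), j, l), e))), op(g(j, j, j), h(op(h(l), j, j, j, j, l)), j, l, l), j), l, l)
  Drop the unit:  drop e
  Order the arguments:  g(g(op(g(e, g(h(e), g(h(l), op(j, j, l), op(j, l)), g(g(l, j, l), op(j, l, l), op(j, j, l))), op(g(h(j), op(j, j, l), op(j, j, j, l)), j, j, l, l, l)), h(g(op(g(l, l, j), j, j, l, l, l, l), op(h(l), j, l), e))), op(g(j, j, j), h(op(h(l), j, j, j, j, l)), j, l, l), j), l, l)

Answer: no — g(g(op(g(e, g(h(e), g(h(l), op(j, j, l), op(j, l)), g(g(l, j, l), op(j, l, l), op(j, j, l))), op(g(op(j, j, j, l), op(j, j, l), h(j)), j, j, l, l, l)), h(g(op(g(l, l, j), j, j, l, l, l, l), op(h(l), j, l), e))), op(g(j, j, j), h(op(h(l), j, j, j, j, l)), j, l, l), j), l, l) vs g(g(op(g(e, g(h(e), g(h(l), op(j, j, l), op(j, l)), g(g(l, j, l), op(j, l, l), op(j, j, l))), op(g(h(j), op(j, j, l), op(j, j, j, l)), j, j, l, l, l)), h(g(op(g(l, l, j), j, j, l, l, l, l), op(h(l), j, l), e))), op(g(j, j, j), h(op(h(l), j, j, j, j, l)), j, l, l), j), l, l)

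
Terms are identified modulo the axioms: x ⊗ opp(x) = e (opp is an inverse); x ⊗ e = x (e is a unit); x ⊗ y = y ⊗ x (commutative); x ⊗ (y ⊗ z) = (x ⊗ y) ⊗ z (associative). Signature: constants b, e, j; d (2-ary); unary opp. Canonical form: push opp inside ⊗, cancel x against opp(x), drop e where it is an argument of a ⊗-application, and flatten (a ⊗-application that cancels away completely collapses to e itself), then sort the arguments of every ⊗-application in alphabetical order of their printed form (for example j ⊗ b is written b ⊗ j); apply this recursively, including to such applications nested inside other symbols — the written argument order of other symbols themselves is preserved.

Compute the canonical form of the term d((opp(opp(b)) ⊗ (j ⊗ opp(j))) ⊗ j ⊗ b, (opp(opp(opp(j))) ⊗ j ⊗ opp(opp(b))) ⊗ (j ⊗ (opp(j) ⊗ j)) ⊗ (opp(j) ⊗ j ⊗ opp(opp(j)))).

Answer: d(b ⊗ b ⊗ j, b ⊗ j ⊗ j)

Derivation:
Descend into:  (opp(opp(opp(j))) ⊗ j ⊗ opp(opp(b))) ⊗ (j ⊗ (opp(j) ⊗ j)) ⊗ (opp(j) ⊗ j ⊗ opp(opp(j)))
Push opp inside:  distribute opp over ⊗ and collapse double opp
Collect terms:  j ⊗ j ⊗ b
Sort:  b ⊗ j ⊗ j
Reassemble:  d(b ⊗ b ⊗ j, b ⊗ j ⊗ j)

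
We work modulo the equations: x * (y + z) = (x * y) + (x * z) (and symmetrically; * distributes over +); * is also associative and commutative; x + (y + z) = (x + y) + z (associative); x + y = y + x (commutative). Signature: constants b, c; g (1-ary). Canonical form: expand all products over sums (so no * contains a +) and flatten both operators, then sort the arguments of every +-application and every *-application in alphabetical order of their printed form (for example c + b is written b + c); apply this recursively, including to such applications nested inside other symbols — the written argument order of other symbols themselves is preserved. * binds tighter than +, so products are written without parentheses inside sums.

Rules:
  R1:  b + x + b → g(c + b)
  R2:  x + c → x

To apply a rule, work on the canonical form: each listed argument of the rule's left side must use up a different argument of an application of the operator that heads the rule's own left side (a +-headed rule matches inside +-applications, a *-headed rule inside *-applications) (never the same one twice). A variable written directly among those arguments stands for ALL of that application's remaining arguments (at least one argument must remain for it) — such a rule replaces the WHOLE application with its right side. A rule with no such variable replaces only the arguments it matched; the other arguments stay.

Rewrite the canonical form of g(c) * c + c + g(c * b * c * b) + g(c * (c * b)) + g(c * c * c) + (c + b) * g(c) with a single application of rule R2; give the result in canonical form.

Canonical form:  b * g(c) + c + c * g(c) + c * g(c) + g(b * b * c * c) + g(b * c * c) + g(c * c * c)
R2 matches:  uses c;  x := b * g(c) + c * g(c) + c * g(c) + g(b * b * c * c) + g(b * c * c) + g(c * c * c)
Every leftover argument binds to the variable; the entire application is replaced.
New term:  b * g(c) + c * g(c) + c * g(c) + g(b * b * c * c) + g(b * c * c) + g(c * c * c)

Answer: b * g(c) + c * g(c) + c * g(c) + g(b * b * c * c) + g(b * c * c) + g(c * c * c)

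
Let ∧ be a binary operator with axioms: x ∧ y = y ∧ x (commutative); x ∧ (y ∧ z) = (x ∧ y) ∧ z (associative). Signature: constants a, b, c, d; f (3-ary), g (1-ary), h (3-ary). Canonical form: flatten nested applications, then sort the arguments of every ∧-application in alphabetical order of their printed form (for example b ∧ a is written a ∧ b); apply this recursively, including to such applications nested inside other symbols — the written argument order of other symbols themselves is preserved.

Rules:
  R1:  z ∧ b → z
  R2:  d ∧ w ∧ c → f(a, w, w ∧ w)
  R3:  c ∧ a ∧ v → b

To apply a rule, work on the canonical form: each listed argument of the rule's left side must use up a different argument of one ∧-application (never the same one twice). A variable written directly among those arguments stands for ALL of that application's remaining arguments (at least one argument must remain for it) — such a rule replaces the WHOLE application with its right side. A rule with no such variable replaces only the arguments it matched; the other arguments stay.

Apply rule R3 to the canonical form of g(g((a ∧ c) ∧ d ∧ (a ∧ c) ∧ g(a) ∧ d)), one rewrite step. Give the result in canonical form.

Canonical form:  g(g(a ∧ a ∧ c ∧ c ∧ d ∧ d ∧ g(a)))
Apply R3:  consuming a, c;  v := a ∧ c ∧ d ∧ d ∧ g(a)
The extension variable absorbs all remaining arguments, so the whole application is rewritten.
Giving:  g(g(b))

Answer: g(g(b))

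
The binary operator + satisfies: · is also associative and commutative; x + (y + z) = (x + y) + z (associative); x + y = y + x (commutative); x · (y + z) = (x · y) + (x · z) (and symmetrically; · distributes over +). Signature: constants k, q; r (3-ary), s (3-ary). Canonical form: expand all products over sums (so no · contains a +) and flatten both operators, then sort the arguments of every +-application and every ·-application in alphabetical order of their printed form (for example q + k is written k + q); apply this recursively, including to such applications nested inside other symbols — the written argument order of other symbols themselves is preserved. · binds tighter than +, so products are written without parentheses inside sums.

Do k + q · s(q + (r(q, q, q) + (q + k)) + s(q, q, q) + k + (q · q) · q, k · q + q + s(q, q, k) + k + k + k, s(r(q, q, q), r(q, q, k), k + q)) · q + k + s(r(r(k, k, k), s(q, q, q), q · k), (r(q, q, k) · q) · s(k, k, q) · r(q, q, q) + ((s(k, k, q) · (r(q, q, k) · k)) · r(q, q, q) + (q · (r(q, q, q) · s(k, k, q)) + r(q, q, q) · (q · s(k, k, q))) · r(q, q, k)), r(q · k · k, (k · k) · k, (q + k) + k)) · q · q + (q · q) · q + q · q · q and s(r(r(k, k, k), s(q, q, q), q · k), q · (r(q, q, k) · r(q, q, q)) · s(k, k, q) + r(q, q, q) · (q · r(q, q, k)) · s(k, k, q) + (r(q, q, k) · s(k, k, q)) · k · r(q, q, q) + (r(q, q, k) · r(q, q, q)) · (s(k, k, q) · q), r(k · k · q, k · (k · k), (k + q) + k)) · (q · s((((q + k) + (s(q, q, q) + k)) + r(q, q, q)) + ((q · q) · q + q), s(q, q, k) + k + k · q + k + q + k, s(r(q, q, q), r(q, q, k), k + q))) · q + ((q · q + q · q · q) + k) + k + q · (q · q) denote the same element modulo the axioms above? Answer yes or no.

Left:  k + q · s(q + (r(q, q, q) + (q + k)) + s(q, q, q) + k + (q · q) · q, k · q + q + s(q, q, k) + k + k + k, s(r(q, q, q), r(q, q, k), k + q)) · q + k + s(r(r(k, k, k), s(q, q, q), q · k), (r(q, q, k) · q) · s(k, k, q) · r(q, q, q) + ((s(k, k, q) · (r(q, q, k) · k)) · r(q, q, q) + (q · (r(q, q, q) · s(k, k, q)) + r(q, q, q) · (q · s(k, k, q))) · r(q, q, k)), r(q · k · k, (k · k) · k, (q + k) + k)) · q · q + (q · q) · q + q · q · q
  Expand:  k + q · q · s(k + k + q + q + q · q · q + r(q, q, q) + s(q, q, q), k + k + k + k · q + q + s(q, q, k), s(r(q, q, q), r(q, q, k), k + q)) + k + q · q · s(r(r(k, k, k), s(q, q, q), k · q), k · r(q, q, k) · r(q, q, q) · s(k, k, q) + q · r(q, q, k) · r(q, q, q) · s(k, k, q) + q · r(q, q, k) · r(q, q, q) · s(k, k, q) + q · r(q, q, k) · r(q, q, q) · s(k, k, q), r(k · k · q, k · k · k, k + k + q)) + q · q · q + q · q · q
  Order the arguments:  k + k + q · q · q + q · q · q + q · q · s(k + k + q + q + q · q · q + r(q, q, q) + s(q, q, q), k + k + k + k · q + q + s(q, q, k), s(r(q, q, q), r(q, q, k), k + q)) + q · q · s(r(r(k, k, k), s(q, q, q), k · q), k · r(q, q, k) · r(q, q, q) · s(k, k, q) + q · r(q, q, k) · r(q, q, q) · s(k, k, q) + q · r(q, q, k) · r(q, q, q) · s(k, k, q) + q · r(q, q, k) · r(q, q, q) · s(k, k, q), r(k · k · q, k · k · k, k + k + q))
Right:  s(r(r(k, k, k), s(q, q, q), q · k), q · (r(q, q, k) · r(q, q, q)) · s(k, k, q) + r(q, q, q) · (q · r(q, q, k)) · s(k, k, q) + (r(q, q, k) · s(k, k, q)) · k · r(q, q, q) + (r(q, q, k) · r(q, q, q)) · (s(k, k, q) · q), r(k · k · q, k · (k · k), (k + q) + k)) · (q · s((((q + k) + (s(q, q, q) + k)) + r(q, q, q)) + ((q · q) · q + q), s(q, q, k) + k + k · q + k + q + k, s(r(q, q, q), r(q, q, k), k + q))) · q + ((q · q + q · q · q) + k) + k + q · (q · q)
  Un-nest:  q · q · s(k + k + q + q + q · q · q + r(q, q, q) + s(q, q, q), k + k + k + k · q + q + s(q, q, k), s(r(q, q, q), r(q, q, k), k + q)) · s(r(r(k, k, k), s(q, q, q), k · q), k · r(q, q, k) · r(q, q, q) · s(k, k, q) + q · r(q, q, k) · r(q, q, q) · s(k, k, q) + q · r(q, q, k) · r(q, q, q) · s(k, k, q) + q · r(q, q, k) · r(q, q, q) · s(k, k, q), r(k · k · q, k · k · k, k + k + q)) + q · q + q · q · q + k + k + q · q · q
  Sort arguments:  k + k + q · q + q · q · q + q · q · q + q · q · s(k + k + q + q + q · q · q + r(q, q, q) + s(q, q, q), k + k + k + k · q + q + s(q, q, k), s(r(q, q, q), r(q, q, k), k + q)) · s(r(r(k, k, k), s(q, q, q), k · q), k · r(q, q, k) · r(q, q, q) · s(k, k, q) + q · r(q, q, k) · r(q, q, q) · s(k, k, q) + q · r(q, q, k) · r(q, q, q) · s(k, k, q) + q · r(q, q, k) · r(q, q, q) · s(k, k, q), r(k · k · q, k · k · k, k + k + q))

Answer: no — k + k + q · q · q + q · q · q + q · q · s(k + k + q + q + q · q · q + r(q, q, q) + s(q, q, q), k + k + k + k · q + q + s(q, q, k), s(r(q, q, q), r(q, q, k), k + q)) + q · q · s(r(r(k, k, k), s(q, q, q), k · q), k · r(q, q, k) · r(q, q, q) · s(k, k, q) + q · r(q, q, k) · r(q, q, q) · s(k, k, q) + q · r(q, q, k) · r(q, q, q) · s(k, k, q) + q · r(q, q, k) · r(q, q, q) · s(k, k, q), r(k · k · q, k · k · k, k + k + q)) vs k + k + q · q + q · q · q + q · q · q + q · q · s(k + k + q + q + q · q · q + r(q, q, q) + s(q, q, q), k + k + k + k · q + q + s(q, q, k), s(r(q, q, q), r(q, q, k), k + q)) · s(r(r(k, k, k), s(q, q, q), k · q), k · r(q, q, k) · r(q, q, q) · s(k, k, q) + q · r(q, q, k) · r(q, q, q) · s(k, k, q) + q · r(q, q, k) · r(q, q, q) · s(k, k, q) + q · r(q, q, k) · r(q, q, q) · s(k, k, q), r(k · k · q, k · k · k, k + k + q))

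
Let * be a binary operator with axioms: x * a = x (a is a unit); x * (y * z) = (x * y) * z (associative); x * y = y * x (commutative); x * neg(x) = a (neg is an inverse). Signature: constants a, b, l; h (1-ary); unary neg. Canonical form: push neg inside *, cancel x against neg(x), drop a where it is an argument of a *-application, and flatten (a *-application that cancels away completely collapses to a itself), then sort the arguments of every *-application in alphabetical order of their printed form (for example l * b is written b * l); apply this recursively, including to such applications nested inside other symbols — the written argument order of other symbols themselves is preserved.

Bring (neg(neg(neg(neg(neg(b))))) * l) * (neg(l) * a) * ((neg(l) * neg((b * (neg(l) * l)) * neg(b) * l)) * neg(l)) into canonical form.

Push neg inside:  distribute neg over * and collapse double neg
Combine occurrences:  neg(b) * neg(l) * neg(l) * neg(l)

Answer: neg(b) * neg(l) * neg(l) * neg(l)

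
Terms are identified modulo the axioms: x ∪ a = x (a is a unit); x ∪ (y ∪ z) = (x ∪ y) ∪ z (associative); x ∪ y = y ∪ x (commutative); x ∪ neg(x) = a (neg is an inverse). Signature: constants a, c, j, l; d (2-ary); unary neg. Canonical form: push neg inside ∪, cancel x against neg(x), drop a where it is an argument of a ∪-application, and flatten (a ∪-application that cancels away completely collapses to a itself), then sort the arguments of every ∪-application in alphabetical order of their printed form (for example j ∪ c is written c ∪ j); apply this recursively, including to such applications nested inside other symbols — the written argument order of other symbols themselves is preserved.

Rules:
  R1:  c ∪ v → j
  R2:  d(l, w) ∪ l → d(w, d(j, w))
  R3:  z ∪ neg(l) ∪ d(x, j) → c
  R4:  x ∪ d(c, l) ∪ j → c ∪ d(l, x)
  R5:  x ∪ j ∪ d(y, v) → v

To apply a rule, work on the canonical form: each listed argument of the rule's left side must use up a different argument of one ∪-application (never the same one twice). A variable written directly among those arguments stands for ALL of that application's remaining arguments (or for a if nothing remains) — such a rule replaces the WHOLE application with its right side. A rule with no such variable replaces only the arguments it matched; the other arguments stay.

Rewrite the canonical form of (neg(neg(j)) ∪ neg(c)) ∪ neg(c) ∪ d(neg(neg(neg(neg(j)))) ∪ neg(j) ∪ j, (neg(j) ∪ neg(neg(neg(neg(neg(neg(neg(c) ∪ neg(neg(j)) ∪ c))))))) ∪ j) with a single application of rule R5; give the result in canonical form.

Canonical form:  d(j, j) ∪ j ∪ neg(c) ∪ neg(c)
R5 matches:  uses d(j, j), j;  v := j, x := neg(c) ∪ neg(c), y := j
The extension variable absorbs all remaining arguments, so the whole application is rewritten.
Result:  j

Answer: j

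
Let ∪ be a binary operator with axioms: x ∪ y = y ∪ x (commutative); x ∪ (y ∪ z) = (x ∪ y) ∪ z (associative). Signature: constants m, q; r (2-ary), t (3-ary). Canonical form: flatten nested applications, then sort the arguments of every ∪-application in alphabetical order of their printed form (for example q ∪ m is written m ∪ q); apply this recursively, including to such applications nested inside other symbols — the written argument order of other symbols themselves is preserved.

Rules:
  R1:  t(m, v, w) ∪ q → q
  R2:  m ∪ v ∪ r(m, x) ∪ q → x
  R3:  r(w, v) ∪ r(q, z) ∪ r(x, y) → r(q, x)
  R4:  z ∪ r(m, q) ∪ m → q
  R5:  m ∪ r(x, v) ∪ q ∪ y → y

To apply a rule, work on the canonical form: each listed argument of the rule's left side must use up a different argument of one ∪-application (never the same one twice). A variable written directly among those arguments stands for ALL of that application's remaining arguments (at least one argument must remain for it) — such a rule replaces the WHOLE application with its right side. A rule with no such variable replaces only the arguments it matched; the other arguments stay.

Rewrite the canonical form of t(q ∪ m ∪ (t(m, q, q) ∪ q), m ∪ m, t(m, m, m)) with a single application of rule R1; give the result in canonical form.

Canonical form:  t(m ∪ q ∪ q ∪ t(m, q, q), m ∪ m, t(m, m, m))
Match R1:  consume q, t(m, q, q);  v := q, w := q
Result:  t(m ∪ q ∪ q, m ∪ m, t(m, m, m))

Answer: t(m ∪ q ∪ q, m ∪ m, t(m, m, m))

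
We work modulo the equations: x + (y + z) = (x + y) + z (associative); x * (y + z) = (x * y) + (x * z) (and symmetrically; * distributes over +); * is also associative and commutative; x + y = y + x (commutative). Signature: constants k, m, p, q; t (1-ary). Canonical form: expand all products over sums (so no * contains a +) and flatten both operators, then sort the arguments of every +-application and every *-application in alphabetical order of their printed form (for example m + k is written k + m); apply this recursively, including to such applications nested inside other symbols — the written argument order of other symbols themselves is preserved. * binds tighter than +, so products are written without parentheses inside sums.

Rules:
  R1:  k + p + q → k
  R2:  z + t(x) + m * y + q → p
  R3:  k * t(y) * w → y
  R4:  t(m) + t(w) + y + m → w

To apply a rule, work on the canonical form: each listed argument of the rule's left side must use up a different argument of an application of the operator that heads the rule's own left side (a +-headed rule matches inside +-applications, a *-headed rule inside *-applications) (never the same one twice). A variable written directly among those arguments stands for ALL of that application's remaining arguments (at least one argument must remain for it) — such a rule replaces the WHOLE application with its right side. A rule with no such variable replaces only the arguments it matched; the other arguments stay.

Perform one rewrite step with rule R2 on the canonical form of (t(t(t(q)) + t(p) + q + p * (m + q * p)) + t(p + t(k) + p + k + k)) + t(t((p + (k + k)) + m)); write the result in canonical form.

Answer: t(k + k + p + p + t(k)) + t(p) + t(t(k + k + m + p))

Derivation:
Canonical form:  t(k + k + p + p + t(k)) + t(m * p + p * p * q + q + t(p) + t(t(q))) + t(t(k + k + m + p))
Match R2:  consume m * p, q, t(p);  x := p, y := p, z := p * p * q + t(t(q))
The extension variable absorbs all remaining arguments, so the whole application is rewritten.
Giving:  t(k + k + p + p + t(k)) + t(p) + t(t(k + k + m + p))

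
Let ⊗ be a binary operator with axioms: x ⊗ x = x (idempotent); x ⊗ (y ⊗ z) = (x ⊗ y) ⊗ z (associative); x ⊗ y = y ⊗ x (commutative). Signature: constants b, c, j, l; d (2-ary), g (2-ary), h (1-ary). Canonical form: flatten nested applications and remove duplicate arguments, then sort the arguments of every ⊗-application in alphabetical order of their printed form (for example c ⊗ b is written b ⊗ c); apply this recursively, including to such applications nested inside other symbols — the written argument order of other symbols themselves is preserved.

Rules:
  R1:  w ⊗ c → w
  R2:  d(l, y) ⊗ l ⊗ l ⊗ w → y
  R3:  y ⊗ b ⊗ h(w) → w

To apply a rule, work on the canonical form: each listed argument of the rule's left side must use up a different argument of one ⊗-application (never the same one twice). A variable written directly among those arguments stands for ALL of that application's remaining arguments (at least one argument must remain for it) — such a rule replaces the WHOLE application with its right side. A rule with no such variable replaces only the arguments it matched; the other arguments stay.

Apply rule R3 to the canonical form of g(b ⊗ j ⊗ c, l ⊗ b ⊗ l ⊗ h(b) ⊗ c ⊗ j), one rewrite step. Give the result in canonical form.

Canonical form:  g(b ⊗ c ⊗ j, b ⊗ c ⊗ h(b) ⊗ j ⊗ l)
Match R3:  consume b, h(b);  w := b, y := c ⊗ j ⊗ l
The extension variable absorbs all remaining arguments, so the whole application is rewritten.
Result:  g(b ⊗ c ⊗ j, b)

Answer: g(b ⊗ c ⊗ j, b)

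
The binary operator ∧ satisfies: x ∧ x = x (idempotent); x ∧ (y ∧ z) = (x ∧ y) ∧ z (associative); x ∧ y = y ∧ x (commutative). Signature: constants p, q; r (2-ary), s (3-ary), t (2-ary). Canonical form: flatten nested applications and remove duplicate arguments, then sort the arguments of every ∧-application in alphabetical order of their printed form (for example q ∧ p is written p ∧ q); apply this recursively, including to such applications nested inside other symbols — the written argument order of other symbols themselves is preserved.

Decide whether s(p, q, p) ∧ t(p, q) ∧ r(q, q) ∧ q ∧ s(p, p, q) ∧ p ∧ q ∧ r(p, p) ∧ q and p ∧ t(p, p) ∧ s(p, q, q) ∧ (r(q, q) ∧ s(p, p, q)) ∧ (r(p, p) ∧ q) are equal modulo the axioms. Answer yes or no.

Answer: no — p ∧ q ∧ r(p, p) ∧ r(q, q) ∧ s(p, p, q) ∧ s(p, q, p) ∧ t(p, q) vs p ∧ q ∧ r(p, p) ∧ r(q, q) ∧ s(p, p, q) ∧ s(p, q, q) ∧ t(p, p)

Derivation:
Left:  s(p, q, p) ∧ t(p, q) ∧ r(q, q) ∧ q ∧ s(p, p, q) ∧ p ∧ q ∧ r(p, p) ∧ q
  Deduplicate:  drop duplicate q, q
  Sort arguments:  p ∧ q ∧ r(p, p) ∧ r(q, q) ∧ s(p, p, q) ∧ s(p, q, p) ∧ t(p, q)
Right:  p ∧ t(p, p) ∧ s(p, q, q) ∧ (r(q, q) ∧ s(p, p, q)) ∧ (r(p, p) ∧ q)
  Un-nest:  p ∧ t(p, p) ∧ s(p, q, q) ∧ r(q, q) ∧ s(p, p, q) ∧ r(p, p) ∧ q
  Order the arguments:  p ∧ q ∧ r(p, p) ∧ r(q, q) ∧ s(p, p, q) ∧ s(p, q, q) ∧ t(p, p)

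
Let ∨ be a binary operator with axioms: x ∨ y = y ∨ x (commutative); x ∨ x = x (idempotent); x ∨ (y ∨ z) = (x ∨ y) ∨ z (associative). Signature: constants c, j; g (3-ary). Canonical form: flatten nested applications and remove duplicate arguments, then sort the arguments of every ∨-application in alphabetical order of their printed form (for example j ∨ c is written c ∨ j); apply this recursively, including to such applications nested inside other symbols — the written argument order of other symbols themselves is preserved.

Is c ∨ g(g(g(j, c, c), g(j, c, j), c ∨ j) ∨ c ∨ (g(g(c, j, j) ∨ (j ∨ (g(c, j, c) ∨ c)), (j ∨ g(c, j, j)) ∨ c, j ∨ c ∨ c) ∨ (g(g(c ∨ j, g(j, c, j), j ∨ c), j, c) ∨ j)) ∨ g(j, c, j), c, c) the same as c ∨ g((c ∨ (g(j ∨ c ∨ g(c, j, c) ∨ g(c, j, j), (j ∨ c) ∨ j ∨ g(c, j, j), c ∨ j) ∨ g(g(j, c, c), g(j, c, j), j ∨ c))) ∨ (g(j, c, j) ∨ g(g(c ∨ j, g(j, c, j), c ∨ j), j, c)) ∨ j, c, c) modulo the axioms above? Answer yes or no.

Left:  c ∨ g(g(g(j, c, c), g(j, c, j), c ∨ j) ∨ c ∨ (g(g(c, j, j) ∨ (j ∨ (g(c, j, c) ∨ c)), (j ∨ g(c, j, j)) ∨ c, j ∨ c ∨ c) ∨ (g(g(c ∨ j, g(j, c, j), j ∨ c), j, c) ∨ j)) ∨ g(j, c, j), c, c)
  Simplify inside:  g(g(g(j, c, c), g(j, c, j), c ∨ j) ∨ c ∨ (g(g(c, j, j) ∨ (j ∨ (g(c, j, c) ∨ c)), (j ∨ g(c, j, j)) ∨ c, j ∨ c ∨ c) ∨ (g(g(c ∨ j, g(j, c, j), j ∨ c), j, c) ∨ j)) ∨ g(j, c, j), c, c)  →  g(c ∨ g(c ∨ g(c, j, c) ∨ g(c, j, j) ∨ j, c ∨ g(c, j, j) ∨ j, c ∨ j) ∨ g(g(c ∨ j, g(j, c, j), c ∨ j), j, c) ∨ g(g(j, c, c), g(j, c, j), c ∨ j) ∨ g(j, c, j) ∨ j, c, c)
  Sort:  c ∨ g(c ∨ g(c ∨ g(c, j, c) ∨ g(c, j, j) ∨ j, c ∨ g(c, j, j) ∨ j, c ∨ j) ∨ g(g(c ∨ j, g(j, c, j), c ∨ j), j, c) ∨ g(g(j, c, c), g(j, c, j), c ∨ j) ∨ g(j, c, j) ∨ j, c, c)
Right:  c ∨ g((c ∨ (g(j ∨ c ∨ g(c, j, c) ∨ g(c, j, j), (j ∨ c) ∨ j ∨ g(c, j, j), c ∨ j) ∨ g(g(j, c, c), g(j, c, j), j ∨ c))) ∨ (g(j, c, j) ∨ g(g(c ∨ j, g(j, c, j), c ∨ j), j, c)) ∨ j, c, c)
  Inside:  g((c ∨ (g(j ∨ c ∨ g(c, j, c) ∨ g(c, j, j), (j ∨ c) ∨ j ∨ g(c, j, j), c ∨ j) ∨ g(g(j, c, c), g(j, c, j), j ∨ c))) ∨ (g(j, c, j) ∨ g(g(c ∨ j, g(j, c, j), c ∨ j), j, c)) ∨ j, c, c)  →  g(c ∨ g(c ∨ g(c, j, c) ∨ g(c, j, j) ∨ j, c ∨ g(c, j, j) ∨ j, c ∨ j) ∨ g(g(c ∨ j, g(j, c, j), c ∨ j), j, c) ∨ g(g(j, c, c), g(j, c, j), c ∨ j) ∨ g(j, c, j) ∨ j, c, c)
  Sort arguments:  c ∨ g(c ∨ g(c ∨ g(c, j, c) ∨ g(c, j, j) ∨ j, c ∨ g(c, j, j) ∨ j, c ∨ j) ∨ g(g(c ∨ j, g(j, c, j), c ∨ j), j, c) ∨ g(g(j, c, c), g(j, c, j), c ∨ j) ∨ g(j, c, j) ∨ j, c, c)

Answer: yes — both canonical forms are c ∨ g(c ∨ g(c ∨ g(c, j, c) ∨ g(c, j, j) ∨ j, c ∨ g(c, j, j) ∨ j, c ∨ j) ∨ g(g(c ∨ j, g(j, c, j), c ∨ j), j, c) ∨ g(g(j, c, c), g(j, c, j), c ∨ j) ∨ g(j, c, j) ∨ j, c, c)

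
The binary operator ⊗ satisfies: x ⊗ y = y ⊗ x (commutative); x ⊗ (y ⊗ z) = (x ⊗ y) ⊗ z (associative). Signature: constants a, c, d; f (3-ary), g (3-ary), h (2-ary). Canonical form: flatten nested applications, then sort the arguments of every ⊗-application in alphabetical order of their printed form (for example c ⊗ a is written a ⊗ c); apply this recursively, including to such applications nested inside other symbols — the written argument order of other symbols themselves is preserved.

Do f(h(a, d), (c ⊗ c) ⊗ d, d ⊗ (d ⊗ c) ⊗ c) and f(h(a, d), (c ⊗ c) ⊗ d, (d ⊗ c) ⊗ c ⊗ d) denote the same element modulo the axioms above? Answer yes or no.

Answer: yes — both canonical forms are f(h(a, d), c ⊗ c ⊗ d, c ⊗ c ⊗ d ⊗ d)

Derivation:
Left:  f(h(a, d), (c ⊗ c) ⊗ d, d ⊗ (d ⊗ c) ⊗ c)
  Work inside:  d ⊗ (d ⊗ c) ⊗ c
  Flatten:  d ⊗ d ⊗ c ⊗ c
  Order the arguments:  c ⊗ c ⊗ d ⊗ d
  Rebuild:  f(h(a, d), c ⊗ c ⊗ d, c ⊗ c ⊗ d ⊗ d)
Right:  f(h(a, d), (c ⊗ c) ⊗ d, (d ⊗ c) ⊗ c ⊗ d)
  Work inside:  (d ⊗ c) ⊗ c ⊗ d
  Flatten:  d ⊗ c ⊗ c ⊗ d
  Sort:  c ⊗ c ⊗ d ⊗ d
  Put back:  f(h(a, d), c ⊗ c ⊗ d, c ⊗ c ⊗ d ⊗ d)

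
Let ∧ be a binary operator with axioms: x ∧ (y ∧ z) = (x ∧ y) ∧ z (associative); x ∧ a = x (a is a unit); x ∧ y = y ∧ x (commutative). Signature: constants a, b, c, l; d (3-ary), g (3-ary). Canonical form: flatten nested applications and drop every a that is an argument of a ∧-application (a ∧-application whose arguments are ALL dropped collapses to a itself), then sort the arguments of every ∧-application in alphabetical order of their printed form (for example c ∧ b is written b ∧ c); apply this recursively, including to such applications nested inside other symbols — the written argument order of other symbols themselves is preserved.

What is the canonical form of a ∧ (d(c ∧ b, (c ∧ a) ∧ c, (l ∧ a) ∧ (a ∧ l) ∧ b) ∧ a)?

Flatten:  a ∧ d(c ∧ b, (c ∧ a) ∧ c, (l ∧ a) ∧ (a ∧ l) ∧ b) ∧ a
Simplify inside:  d(c ∧ b, (c ∧ a) ∧ c, (l ∧ a) ∧ (a ∧ l) ∧ b)  →  d(b ∧ c, c ∧ c, b ∧ l ∧ l)
Unit:  drop a (×2)
Sort:  d(b ∧ c, c ∧ c, b ∧ l ∧ l)

Answer: d(b ∧ c, c ∧ c, b ∧ l ∧ l)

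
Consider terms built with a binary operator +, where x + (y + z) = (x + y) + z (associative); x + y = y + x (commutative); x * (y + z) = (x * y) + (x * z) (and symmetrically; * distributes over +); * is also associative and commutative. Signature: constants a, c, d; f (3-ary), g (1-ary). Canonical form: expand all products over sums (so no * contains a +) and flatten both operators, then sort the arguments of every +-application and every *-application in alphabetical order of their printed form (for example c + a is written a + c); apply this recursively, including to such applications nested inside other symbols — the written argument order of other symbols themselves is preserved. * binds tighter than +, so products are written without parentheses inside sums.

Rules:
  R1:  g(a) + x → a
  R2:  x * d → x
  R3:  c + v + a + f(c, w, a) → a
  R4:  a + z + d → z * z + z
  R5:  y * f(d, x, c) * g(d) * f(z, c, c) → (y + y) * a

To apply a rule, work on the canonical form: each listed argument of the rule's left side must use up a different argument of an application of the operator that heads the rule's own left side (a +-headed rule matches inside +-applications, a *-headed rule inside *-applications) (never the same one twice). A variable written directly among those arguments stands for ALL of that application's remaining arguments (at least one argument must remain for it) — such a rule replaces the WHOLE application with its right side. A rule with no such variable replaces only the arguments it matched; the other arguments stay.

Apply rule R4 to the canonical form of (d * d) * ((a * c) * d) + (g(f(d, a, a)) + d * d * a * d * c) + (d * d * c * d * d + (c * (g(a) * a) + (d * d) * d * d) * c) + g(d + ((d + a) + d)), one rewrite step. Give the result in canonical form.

Canonical form:  a * c * c * g(a) + a * c * d * d * d + a * c * d * d * d + c * d * d * d * d + c * d * d * d * d + g(a + d + d + d) + g(f(d, a, a))
R4 matches:  uses a, d;  z := d + d
The extension variable absorbs all remaining arguments, so the whole application is rewritten.
Result:  a * c * c * g(a) + a * c * d * d * d + a * c * d * d * d + c * d * d * d * d + c * d * d * d * d + g(d + d + d * d + d * d + d * d + d * d) + g(f(d, a, a))

Answer: a * c * c * g(a) + a * c * d * d * d + a * c * d * d * d + c * d * d * d * d + c * d * d * d * d + g(d + d + d * d + d * d + d * d + d * d) + g(f(d, a, a))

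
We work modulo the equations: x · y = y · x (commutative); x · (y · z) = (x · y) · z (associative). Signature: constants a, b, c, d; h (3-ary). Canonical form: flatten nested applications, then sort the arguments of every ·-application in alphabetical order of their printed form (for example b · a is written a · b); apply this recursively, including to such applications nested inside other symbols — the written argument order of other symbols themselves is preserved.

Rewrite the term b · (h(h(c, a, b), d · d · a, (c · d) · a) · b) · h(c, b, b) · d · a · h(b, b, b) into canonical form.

Merge nested applications:  b · h(h(c, a, b), d · d · a, (c · d) · a) · b · h(c, b, b) · d · a · h(b, b, b)
Inside:  h(h(c, a, b), d · d · a, (c · d) · a)  →  h(h(c, a, b), a · d · d, a · c · d)
Sort arguments:  a · b · b · d · h(b, b, b) · h(c, b, b) · h(h(c, a, b), a · d · d, a · c · d)

Answer: a · b · b · d · h(b, b, b) · h(c, b, b) · h(h(c, a, b), a · d · d, a · c · d)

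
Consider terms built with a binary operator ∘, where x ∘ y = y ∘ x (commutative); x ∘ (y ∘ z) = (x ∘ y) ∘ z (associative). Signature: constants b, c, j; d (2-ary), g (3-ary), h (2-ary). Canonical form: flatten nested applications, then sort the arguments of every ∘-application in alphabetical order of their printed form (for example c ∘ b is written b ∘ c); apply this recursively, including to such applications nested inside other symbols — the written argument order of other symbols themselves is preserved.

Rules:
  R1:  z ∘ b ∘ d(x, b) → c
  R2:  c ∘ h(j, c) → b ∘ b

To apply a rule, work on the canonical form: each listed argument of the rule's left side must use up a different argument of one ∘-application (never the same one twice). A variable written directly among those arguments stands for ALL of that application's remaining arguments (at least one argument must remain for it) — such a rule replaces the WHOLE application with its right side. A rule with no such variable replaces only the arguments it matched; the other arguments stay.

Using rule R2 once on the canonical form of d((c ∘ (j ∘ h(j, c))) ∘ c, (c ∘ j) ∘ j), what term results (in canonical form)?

Answer: d(b ∘ b ∘ c ∘ j, c ∘ j ∘ j)

Derivation:
Canonical form:  d(c ∘ c ∘ h(j, c) ∘ j, c ∘ j ∘ j)
Apply R2:  consuming c, h(j, c)
Giving:  d(b ∘ b ∘ c ∘ j, c ∘ j ∘ j)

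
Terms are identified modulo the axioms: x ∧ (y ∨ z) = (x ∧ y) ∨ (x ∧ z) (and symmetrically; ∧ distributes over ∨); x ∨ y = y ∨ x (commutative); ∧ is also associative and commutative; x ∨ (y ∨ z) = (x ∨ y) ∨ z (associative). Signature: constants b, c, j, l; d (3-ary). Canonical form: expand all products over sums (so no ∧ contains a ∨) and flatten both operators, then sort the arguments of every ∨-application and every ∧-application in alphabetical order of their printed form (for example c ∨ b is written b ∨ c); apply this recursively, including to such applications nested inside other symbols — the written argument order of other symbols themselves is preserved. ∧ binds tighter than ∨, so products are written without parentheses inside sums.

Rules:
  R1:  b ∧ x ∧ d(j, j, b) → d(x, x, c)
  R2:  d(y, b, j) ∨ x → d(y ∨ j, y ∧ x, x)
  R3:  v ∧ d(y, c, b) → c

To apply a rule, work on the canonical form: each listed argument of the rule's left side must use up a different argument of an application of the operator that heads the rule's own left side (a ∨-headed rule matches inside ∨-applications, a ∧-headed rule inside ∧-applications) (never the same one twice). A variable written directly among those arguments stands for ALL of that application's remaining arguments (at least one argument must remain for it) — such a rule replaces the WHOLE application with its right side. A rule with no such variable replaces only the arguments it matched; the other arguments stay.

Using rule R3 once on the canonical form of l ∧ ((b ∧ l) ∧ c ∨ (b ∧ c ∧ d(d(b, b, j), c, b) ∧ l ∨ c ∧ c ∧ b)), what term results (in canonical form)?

Answer: b ∧ c ∧ c ∧ l ∨ b ∧ c ∧ l ∧ l ∨ c

Derivation:
Canonical form:  b ∧ c ∧ c ∧ l ∨ b ∧ c ∧ d(d(b, b, j), c, b) ∧ l ∧ l ∨ b ∧ c ∧ l ∧ l
Match R3:  consume d(d(b, b, j), c, b);  v := b ∧ c ∧ l ∧ l, y := d(b, b, j)
The variable takes the whole remainder — replace the entire application.
New term:  b ∧ c ∧ c ∧ l ∨ b ∧ c ∧ l ∧ l ∨ c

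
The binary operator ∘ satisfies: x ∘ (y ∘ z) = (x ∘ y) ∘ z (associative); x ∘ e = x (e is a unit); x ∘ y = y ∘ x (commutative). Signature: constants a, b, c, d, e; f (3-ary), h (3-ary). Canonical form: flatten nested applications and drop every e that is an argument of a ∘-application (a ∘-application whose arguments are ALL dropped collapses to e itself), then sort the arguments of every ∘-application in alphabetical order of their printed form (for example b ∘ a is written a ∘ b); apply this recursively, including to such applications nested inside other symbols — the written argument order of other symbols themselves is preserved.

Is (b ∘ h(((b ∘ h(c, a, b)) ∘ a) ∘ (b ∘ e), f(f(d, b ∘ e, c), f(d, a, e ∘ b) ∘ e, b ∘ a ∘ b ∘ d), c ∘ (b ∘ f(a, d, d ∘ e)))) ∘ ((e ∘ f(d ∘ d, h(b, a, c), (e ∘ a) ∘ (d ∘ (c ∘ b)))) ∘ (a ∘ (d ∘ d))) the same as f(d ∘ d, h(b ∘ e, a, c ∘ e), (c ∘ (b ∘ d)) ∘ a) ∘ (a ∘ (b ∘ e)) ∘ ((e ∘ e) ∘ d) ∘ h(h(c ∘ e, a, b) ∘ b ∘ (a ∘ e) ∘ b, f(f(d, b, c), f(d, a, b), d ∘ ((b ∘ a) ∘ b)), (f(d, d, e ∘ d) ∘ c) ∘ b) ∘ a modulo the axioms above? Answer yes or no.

Answer: no — a ∘ b ∘ d ∘ d ∘ f(d ∘ d, h(b, a, c), a ∘ b ∘ c ∘ d) ∘ h(a ∘ b ∘ b ∘ h(c, a, b), f(f(d, b, c), f(d, a, b), a ∘ b ∘ b ∘ d), b ∘ c ∘ f(a, d, d)) vs a ∘ a ∘ b ∘ d ∘ f(d ∘ d, h(b, a, c), a ∘ b ∘ c ∘ d) ∘ h(a ∘ b ∘ b ∘ h(c, a, b), f(f(d, b, c), f(d, a, b), a ∘ b ∘ b ∘ d), b ∘ c ∘ f(d, d, d))

Derivation:
Left:  (b ∘ h(((b ∘ h(c, a, b)) ∘ a) ∘ (b ∘ e), f(f(d, b ∘ e, c), f(d, a, e ∘ b) ∘ e, b ∘ a ∘ b ∘ d), c ∘ (b ∘ f(a, d, d ∘ e)))) ∘ ((e ∘ f(d ∘ d, h(b, a, c), (e ∘ a) ∘ (d ∘ (c ∘ b)))) ∘ (a ∘ (d ∘ d)))
  Merge nested applications:  b ∘ h(((b ∘ h(c, a, b)) ∘ a) ∘ (b ∘ e), f(f(d, b ∘ e, c), f(d, a, e ∘ b) ∘ e, b ∘ a ∘ b ∘ d), c ∘ (b ∘ f(a, d, d ∘ e))) ∘ e ∘ f(d ∘ d, h(b, a, c), (e ∘ a) ∘ (d ∘ (c ∘ b))) ∘ a ∘ d ∘ d
  Inside:  h(((b ∘ h(c, a, b)) ∘ a) ∘ (b ∘ e), f(f(d, b ∘ e, c), f(d, a, e ∘ b) ∘ e, b ∘ a ∘ b ∘ d), c ∘ (b ∘ f(a, d, d ∘ e)))  →  h(a ∘ b ∘ b ∘ h(c, a, b), f(f(d, b, c), f(d, a, b), a ∘ b ∘ b ∘ d), b ∘ c ∘ f(a, d, d))
  Inside:  f(d ∘ d, h(b, a, c), (e ∘ a) ∘ (d ∘ (c ∘ b)))  →  f(d ∘ d, h(b, a, c), a ∘ b ∘ c ∘ d)
  Units out:  drop e
  Sort arguments:  a ∘ b ∘ d ∘ d ∘ f(d ∘ d, h(b, a, c), a ∘ b ∘ c ∘ d) ∘ h(a ∘ b ∘ b ∘ h(c, a, b), f(f(d, b, c), f(d, a, b), a ∘ b ∘ b ∘ d), b ∘ c ∘ f(a, d, d))
Right:  f(d ∘ d, h(b ∘ e, a, c ∘ e), (c ∘ (b ∘ d)) ∘ a) ∘ (a ∘ (b ∘ e)) ∘ ((e ∘ e) ∘ d) ∘ h(h(c ∘ e, a, b) ∘ b ∘ (a ∘ e) ∘ b, f(f(d, b, c), f(d, a, b), d ∘ ((b ∘ a) ∘ b)), (f(d, d, e ∘ d) ∘ c) ∘ b) ∘ a
  Flatten:  f(d ∘ d, h(b ∘ e, a, c ∘ e), (c ∘ (b ∘ d)) ∘ a) ∘ a ∘ b ∘ e ∘ e ∘ e ∘ d ∘ h(h(c ∘ e, a, b) ∘ b ∘ (a ∘ e) ∘ b, f(f(d, b, c), f(d, a, b), d ∘ ((b ∘ a) ∘ b)), (f(d, d, e ∘ d) ∘ c) ∘ b) ∘ a
  Simplify inside:  f(d ∘ d, h(b ∘ e, a, c ∘ e), (c ∘ (b ∘ d)) ∘ a)  →  f(d ∘ d, h(b, a, c), a ∘ b ∘ c ∘ d)
  Inside:  h(h(c ∘ e, a, b) ∘ b ∘ (a ∘ e) ∘ b, f(f(d, b, c), f(d, a, b), d ∘ ((b ∘ a) ∘ b)), (f(d, d, e ∘ d) ∘ c) ∘ b)  →  h(a ∘ b ∘ b ∘ h(c, a, b), f(f(d, b, c), f(d, a, b), a ∘ b ∘ b ∘ d), b ∘ c ∘ f(d, d, d))
  Unit:  drop e (×3)
  Sort:  a ∘ a ∘ b ∘ d ∘ f(d ∘ d, h(b, a, c), a ∘ b ∘ c ∘ d) ∘ h(a ∘ b ∘ b ∘ h(c, a, b), f(f(d, b, c), f(d, a, b), a ∘ b ∘ b ∘ d), b ∘ c ∘ f(d, d, d))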